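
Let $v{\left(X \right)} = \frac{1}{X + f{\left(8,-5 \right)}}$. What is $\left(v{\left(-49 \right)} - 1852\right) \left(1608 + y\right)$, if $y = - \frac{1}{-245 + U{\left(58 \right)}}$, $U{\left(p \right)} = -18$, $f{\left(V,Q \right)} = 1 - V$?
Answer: $- \frac{6265820895}{2104} \approx -2.9781 \cdot 10^{6}$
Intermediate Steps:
$v{\left(X \right)} = \frac{1}{-7 + X}$ ($v{\left(X \right)} = \frac{1}{X + \left(1 - 8\right)} = \frac{1}{X - 7} = \frac{1}{-7 + X}$)
$y = \frac{1}{263}$ ($y = - \frac{1}{-245 - 18} = - \frac{1}{-263} = \left(-1\right) \left(- \frac{1}{263}\right) = \frac{1}{263} \approx 0.0038023$)
$\left(v{\left(-49 \right)} - 1852\right) \left(1608 + y\right) = \left(\frac{1}{-7 - 49} - 1852\right) \left(1608 + \frac{1}{263}\right) = \left(\frac{1}{-56} - 1852\right) \frac{422905}{263} = \left(- \frac{1}{56} - 1852\right) \frac{422905}{263} = \left(- \frac{103713}{56}\right) \frac{422905}{263} = - \frac{6265820895}{2104}$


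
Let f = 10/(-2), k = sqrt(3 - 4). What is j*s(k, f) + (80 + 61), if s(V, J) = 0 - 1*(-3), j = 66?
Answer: 339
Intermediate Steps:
k = I (k = sqrt(-1) = I ≈ 1.0*I)
f = -5 (f = 10*(-1/2) = -5)
s(V, J) = 3 (s(V, J) = 0 + 3 = 3)
j*s(k, f) + (80 + 61) = 66*3 + (80 + 61) = 198 + 141 = 339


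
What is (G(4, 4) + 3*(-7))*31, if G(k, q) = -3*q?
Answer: -1023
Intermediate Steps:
(G(4, 4) + 3*(-7))*31 = (-3*4 + 3*(-7))*31 = (-12 - 21)*31 = -33*31 = -1023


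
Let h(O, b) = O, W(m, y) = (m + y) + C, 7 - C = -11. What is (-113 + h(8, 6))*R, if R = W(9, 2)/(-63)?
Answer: 145/3 ≈ 48.333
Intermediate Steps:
C = 18 (C = 7 - 1*(-11) = 7 + 11 = 18)
W(m, y) = 18 + m + y (W(m, y) = (m + y) + 18 = 18 + m + y)
R = -29/63 (R = (18 + 9 + 2)/(-63) = 29*(-1/63) = -29/63 ≈ -0.46032)
(-113 + h(8, 6))*R = (-113 + 8)*(-29/63) = -105*(-29/63) = 145/3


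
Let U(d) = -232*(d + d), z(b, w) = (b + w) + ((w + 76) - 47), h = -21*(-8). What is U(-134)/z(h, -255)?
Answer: -62176/313 ≈ -198.65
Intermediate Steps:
h = 168
z(b, w) = 29 + b + 2*w (z(b, w) = (b + w) + ((76 + w) - 47) = (b + w) + (29 + w) = 29 + b + 2*w)
U(d) = -464*d
U(-134)/z(h, -255) = (-464*(-134))/(29 + 168 + 2*(-255)) = 62176/(29 + 168 - 510) = 62176/(-313) = 62176*(-1/313) = -62176/313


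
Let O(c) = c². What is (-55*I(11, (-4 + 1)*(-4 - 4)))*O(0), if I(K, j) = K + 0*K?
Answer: 0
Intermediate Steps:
I(K, j) = K (I(K, j) = K + 0 = K)
(-55*I(11, (-4 + 1)*(-4 - 4)))*O(0) = -55*11*0² = -605*0 = 0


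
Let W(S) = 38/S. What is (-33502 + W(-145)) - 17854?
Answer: -7446658/145 ≈ -51356.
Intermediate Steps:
(-33502 + W(-145)) - 17854 = (-33502 + 38/(-145)) - 17854 = (-33502 + 38*(-1/145)) - 17854 = (-33502 - 38/145) - 17854 = -4857828/145 - 17854 = -7446658/145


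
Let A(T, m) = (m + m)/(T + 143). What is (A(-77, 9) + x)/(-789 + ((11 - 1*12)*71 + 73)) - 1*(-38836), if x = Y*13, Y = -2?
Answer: 336203535/8657 ≈ 38836.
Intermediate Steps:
x = -26 (x = -2*13 = -26)
A(T, m) = 2*m/(143 + T) (A(T, m) = (2*m)/(143 + T) = 2*m/(143 + T))
(A(-77, 9) + x)/(-789 + ((11 - 1*12)*71 + 73)) - 1*(-38836) = (2*9/(143 - 77) - 26)/(-789 + ((11 - 1*12)*71 + 73)) - 1*(-38836) = (2*9/66 - 26)/(-789 + ((11 - 12)*71 + 73)) + 38836 = (2*9*(1/66) - 26)/(-789 + (-1*71 + 73)) + 38836 = (3/11 - 26)/(-789 + (-71 + 73)) + 38836 = -283/(11*(-789 + 2)) + 38836 = -283/11/(-787) + 38836 = -283/11*(-1/787) + 38836 = 283/8657 + 38836 = 336203535/8657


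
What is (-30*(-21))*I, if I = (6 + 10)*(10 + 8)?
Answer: 181440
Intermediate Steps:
I = 288 (I = 16*18 = 288)
(-30*(-21))*I = -30*(-21)*288 = 630*288 = 181440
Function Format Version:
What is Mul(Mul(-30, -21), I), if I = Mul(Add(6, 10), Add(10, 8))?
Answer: 181440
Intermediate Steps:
I = 288 (I = Mul(16, 18) = 288)
Mul(Mul(-30, -21), I) = Mul(Mul(-30, -21), 288) = Mul(630, 288) = 181440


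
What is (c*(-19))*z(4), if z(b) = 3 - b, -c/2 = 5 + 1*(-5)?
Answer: 0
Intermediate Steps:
c = 0 (c = -2*(5 + 1*(-5)) = -2*(5 - 5) = -2*0 = 0)
(c*(-19))*z(4) = (0*(-19))*(3 - 1*4) = 0*(3 - 4) = 0*(-1) = 0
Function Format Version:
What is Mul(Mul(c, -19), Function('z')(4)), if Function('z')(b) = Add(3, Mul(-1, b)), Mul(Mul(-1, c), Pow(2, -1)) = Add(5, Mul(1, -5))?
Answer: 0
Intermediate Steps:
c = 0 (c = Mul(-2, Add(5, Mul(1, -5))) = Mul(-2, Add(5, -5)) = Mul(-2, 0) = 0)
Mul(Mul(c, -19), Function('z')(4)) = Mul(Mul(0, -19), Add(3, Mul(-1, 4))) = Mul(0, Add(3, -4)) = Mul(0, -1) = 0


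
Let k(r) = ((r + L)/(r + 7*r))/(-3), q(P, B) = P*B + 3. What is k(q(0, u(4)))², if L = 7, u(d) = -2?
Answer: 25/1296 ≈ 0.019290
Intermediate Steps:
q(P, B) = 3 + B*P (q(P, B) = B*P + 3 = 3 + B*P)
k(r) = -(7 + r)/(24*r) (k(r) = ((r + 7)/(r + 7*r))/(-3) = ((7 + r)/((8*r)))*(-⅓) = ((7 + r)*(1/(8*r)))*(-⅓) = ((7 + r)/(8*r))*(-⅓) = -(7 + r)/(24*r))
k(q(0, u(4)))² = ((-7 - (3 - 2*0))/(24*(3 - 2*0)))² = ((-7 - (3 + 0))/(24*(3 + 0)))² = ((1/24)*(-7 - 1*3)/3)² = ((1/24)*(⅓)*(-7 - 3))² = ((1/24)*(⅓)*(-10))² = (-5/36)² = 25/1296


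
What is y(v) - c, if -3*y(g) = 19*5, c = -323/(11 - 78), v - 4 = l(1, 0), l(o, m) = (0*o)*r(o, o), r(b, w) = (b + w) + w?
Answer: -7334/201 ≈ -36.488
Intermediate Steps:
r(b, w) = b + 2*w
l(o, m) = 0 (l(o, m) = (0*o)*(o + 2*o) = 0*(3*o) = 0)
v = 4 (v = 4 + 0 = 4)
c = 323/67 (c = -323/(-67) = -323*(-1/67) = 323/67 ≈ 4.8209)
y(g) = -95/3 (y(g) = -19*5/3 = -⅓*95 = -95/3)
y(v) - c = -95/3 - 1*323/67 = -95/3 - 323/67 = -7334/201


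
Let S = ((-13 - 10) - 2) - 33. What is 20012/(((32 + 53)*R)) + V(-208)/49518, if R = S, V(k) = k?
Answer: -247994914/61030935 ≈ -4.0634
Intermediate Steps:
S = -58 (S = (-23 - 2) - 33 = -25 - 33 = -58)
R = -58
20012/(((32 + 53)*R)) + V(-208)/49518 = 20012/(((32 + 53)*(-58))) - 208/49518 = 20012/((85*(-58))) - 208*1/49518 = 20012/(-4930) - 104/24759 = 20012*(-1/4930) - 104/24759 = -10006/2465 - 104/24759 = -247994914/61030935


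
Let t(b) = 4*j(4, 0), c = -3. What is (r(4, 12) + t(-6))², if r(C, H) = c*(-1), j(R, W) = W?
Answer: 9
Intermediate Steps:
r(C, H) = 3 (r(C, H) = -3*(-1) = 3)
t(b) = 0 (t(b) = 4*0 = 0)
(r(4, 12) + t(-6))² = (3 + 0)² = 3² = 9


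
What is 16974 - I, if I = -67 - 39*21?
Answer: 17860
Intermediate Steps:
I = -886 (I = -67 - 819 = -886)
16974 - I = 16974 - 1*(-886) = 16974 + 886 = 17860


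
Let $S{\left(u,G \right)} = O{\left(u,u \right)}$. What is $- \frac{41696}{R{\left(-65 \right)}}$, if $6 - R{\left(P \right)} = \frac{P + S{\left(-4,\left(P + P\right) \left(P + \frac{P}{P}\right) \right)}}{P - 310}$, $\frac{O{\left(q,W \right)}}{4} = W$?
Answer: $- \frac{5212000}{723} \approx -7208.9$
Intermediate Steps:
$O{\left(q,W \right)} = 4 W$
$S{\left(u,G \right)} = 4 u$
$R{\left(P \right)} = 6 - \frac{-16 + P}{-310 + P}$ ($R{\left(P \right)} = 6 - \frac{P + 4 \left(-4\right)}{P - 310} = 6 - \frac{P - 16}{-310 + P} = 6 - \frac{-16 + P}{-310 + P}$)
$- \frac{41696}{R{\left(-65 \right)}} = - \frac{41696}{\frac{1}{-310 - 65} \left(-1844 + 5 \left(-65\right)\right)} = - \frac{41696}{\frac{1}{-375} \left(-1844 - 325\right)} = - \frac{41696}{\left(- \frac{1}{375}\right) \left(-2169\right)} = - \frac{41696}{\frac{723}{125}} = \left(-41696\right) \frac{125}{723} = - \frac{5212000}{723}$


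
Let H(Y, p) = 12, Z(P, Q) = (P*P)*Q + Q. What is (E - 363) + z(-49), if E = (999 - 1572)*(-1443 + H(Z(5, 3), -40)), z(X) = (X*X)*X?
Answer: 701951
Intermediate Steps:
Z(P, Q) = Q + Q*P**2 (Z(P, Q) = P**2*Q + Q = Q*P**2 + Q = Q + Q*P**2)
z(X) = X**3 (z(X) = X**2*X = X**3)
E = 819963 (E = (999 - 1572)*(-1443 + 12) = -573*(-1431) = 819963)
(E - 363) + z(-49) = (819963 - 363) + (-49)**3 = 819600 - 117649 = 701951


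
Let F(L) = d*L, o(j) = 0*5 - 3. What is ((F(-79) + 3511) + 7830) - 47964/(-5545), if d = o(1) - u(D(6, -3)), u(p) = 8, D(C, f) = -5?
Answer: 67752414/5545 ≈ 12219.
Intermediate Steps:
o(j) = -3 (o(j) = 0 - 3 = -3)
d = -11 (d = -3 - 1*8 = -3 - 8 = -11)
F(L) = -11*L
((F(-79) + 3511) + 7830) - 47964/(-5545) = ((-11*(-79) + 3511) + 7830) - 47964/(-5545) = ((869 + 3511) + 7830) - 47964*(-1/5545) = (4380 + 7830) + 47964/5545 = 12210 + 47964/5545 = 67752414/5545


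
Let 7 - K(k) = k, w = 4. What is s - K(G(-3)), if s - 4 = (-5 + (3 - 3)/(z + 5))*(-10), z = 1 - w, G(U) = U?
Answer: 44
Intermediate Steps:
K(k) = 7 - k
z = -3 (z = 1 - 1*4 = 1 - 4 = -3)
s = 54 (s = 4 + (-5 + (3 - 3)/(-3 + 5))*(-10) = 4 + (-5 + 0/2)*(-10) = 4 + (-5 + 0*(1/2))*(-10) = 4 + (-5 + 0)*(-10) = 4 - 5*(-10) = 4 + 50 = 54)
s - K(G(-3)) = 54 - (7 - 1*(-3)) = 54 - (7 + 3) = 54 - 1*10 = 54 - 10 = 44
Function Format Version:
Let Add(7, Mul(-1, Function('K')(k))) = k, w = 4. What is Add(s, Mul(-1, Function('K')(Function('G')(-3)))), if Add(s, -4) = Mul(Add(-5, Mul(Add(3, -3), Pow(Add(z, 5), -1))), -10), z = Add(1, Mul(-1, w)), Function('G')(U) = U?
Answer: 44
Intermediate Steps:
Function('K')(k) = Add(7, Mul(-1, k))
z = -3 (z = Add(1, Mul(-1, 4)) = Add(1, -4) = -3)
s = 54 (s = Add(4, Mul(Add(-5, Mul(Add(3, -3), Pow(Add(-3, 5), -1))), -10)) = Add(4, Mul(Add(-5, Mul(0, Pow(2, -1))), -10)) = Add(4, Mul(Add(-5, Mul(0, Rational(1, 2))), -10)) = Add(4, Mul(Add(-5, 0), -10)) = Add(4, Mul(-5, -10)) = Add(4, 50) = 54)
Add(s, Mul(-1, Function('K')(Function('G')(-3)))) = Add(54, Mul(-1, Add(7, Mul(-1, -3)))) = Add(54, Mul(-1, Add(7, 3))) = Add(54, Mul(-1, 10)) = Add(54, -10) = 44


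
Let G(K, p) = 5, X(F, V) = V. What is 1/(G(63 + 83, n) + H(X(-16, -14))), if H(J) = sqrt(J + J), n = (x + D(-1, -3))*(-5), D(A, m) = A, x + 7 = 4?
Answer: 5/53 - 2*I*sqrt(7)/53 ≈ 0.09434 - 0.09984*I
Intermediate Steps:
x = -3 (x = -7 + 4 = -3)
n = 20 (n = (-3 - 1)*(-5) = -4*(-5) = 20)
H(J) = sqrt(2)*sqrt(J) (H(J) = sqrt(2*J) = sqrt(2)*sqrt(J))
1/(G(63 + 83, n) + H(X(-16, -14))) = 1/(5 + sqrt(2)*sqrt(-14)) = 1/(5 + sqrt(2)*(I*sqrt(14))) = 1/(5 + 2*I*sqrt(7))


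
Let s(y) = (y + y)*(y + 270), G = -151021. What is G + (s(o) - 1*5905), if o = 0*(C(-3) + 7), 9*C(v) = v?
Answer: -156926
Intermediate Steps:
C(v) = v/9
o = 0 (o = 0*((⅑)*(-3) + 7) = 0*(-⅓ + 7) = 0*(20/3) = 0)
s(y) = 2*y*(270 + y) (s(y) = (2*y)*(270 + y) = 2*y*(270 + y))
G + (s(o) - 1*5905) = -151021 + (2*0*(270 + 0) - 1*5905) = -151021 + (2*0*270 - 5905) = -151021 + (0 - 5905) = -151021 - 5905 = -156926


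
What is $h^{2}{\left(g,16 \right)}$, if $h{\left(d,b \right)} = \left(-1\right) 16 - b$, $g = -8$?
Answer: $1024$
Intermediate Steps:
$h{\left(d,b \right)} = -16 - b$
$h^{2}{\left(g,16 \right)} = \left(-16 - 16\right)^{2} = \left(-32\right)^{2} = 1024$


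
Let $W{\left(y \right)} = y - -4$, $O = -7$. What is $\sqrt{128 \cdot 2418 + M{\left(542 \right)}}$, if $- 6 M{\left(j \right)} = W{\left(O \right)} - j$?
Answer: $\frac{\sqrt{11145414}}{6} \approx 556.41$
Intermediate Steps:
$W{\left(y \right)} = 4 + y$ ($W{\left(y \right)} = y + 4 = 4 + y$)
$M{\left(j \right)} = \frac{1}{2} + \frac{j}{6}$ ($M{\left(j \right)} = - \frac{\left(4 - 7\right) - j}{6} = - \frac{-3 - j}{6} = \frac{1}{2} + \frac{j}{6}$)
$\sqrt{128 \cdot 2418 + M{\left(542 \right)}} = \sqrt{128 \cdot 2418 + \left(\frac{1}{2} + \frac{1}{6} \cdot 542\right)} = \sqrt{309504 + \left(\frac{1}{2} + \frac{271}{3}\right)} = \sqrt{309504 + \frac{545}{6}} = \sqrt{\frac{1857569}{6}} = \frac{\sqrt{11145414}}{6}$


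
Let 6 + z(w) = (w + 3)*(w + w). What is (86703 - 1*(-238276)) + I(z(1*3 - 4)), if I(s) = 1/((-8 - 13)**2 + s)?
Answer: 140065950/431 ≈ 3.2498e+5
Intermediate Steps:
z(w) = -6 + 2*w*(3 + w) (z(w) = -6 + (w + 3)*(w + w) = -6 + (3 + w)*(2*w) = -6 + 2*w*(3 + w))
I(s) = 1/(441 + s) (I(s) = 1/((-21)**2 + s) = 1/(441 + s))
(86703 - 1*(-238276)) + I(z(1*3 - 4)) = (86703 - 1*(-238276)) + 1/(441 + (-6 + 2*(1*3 - 4)**2 + 6*(1*3 - 4))) = (86703 + 238276) + 1/(441 + (-6 + 2*(3 - 4)**2 + 6*(3 - 4))) = 324979 + 1/(441 + (-6 + 2*(-1)**2 + 6*(-1))) = 324979 + 1/(441 + (-6 + 2*1 - 6)) = 324979 + 1/(441 + (-6 + 2 - 6)) = 324979 + 1/(441 - 10) = 324979 + 1/431 = 140065950/431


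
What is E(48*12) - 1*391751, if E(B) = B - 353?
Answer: -391528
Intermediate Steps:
E(B) = -353 + B
E(48*12) - 1*391751 = (-353 + 48*12) - 1*391751 = (-353 + 576) - 391751 = 223 - 391751 = -391528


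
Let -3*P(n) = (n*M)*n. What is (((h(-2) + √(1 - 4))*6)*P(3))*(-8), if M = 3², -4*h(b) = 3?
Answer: -972 + 1296*I*√3 ≈ -972.0 + 2244.7*I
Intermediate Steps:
h(b) = -¾ (h(b) = -¼*3 = -¾)
M = 9
P(n) = -3*n² (P(n) = -n*9*n/3 = -9*n*n/3 = -3*n²)
(((h(-2) + √(1 - 4))*6)*P(3))*(-8) = (((-¾ + √(1 - 4))*6)*(-3*3²))*(-8) = (((-¾ + √(-3))*6)*(-3*9))*(-8) = (((-¾ + I*√3)*6)*(-27))*(-8) = ((-9/2 + 6*I*√3)*(-27))*(-8) = (243/2 - 162*I*√3)*(-8) = -972 + 1296*I*√3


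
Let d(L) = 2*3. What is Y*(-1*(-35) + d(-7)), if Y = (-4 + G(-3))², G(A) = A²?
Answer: 1025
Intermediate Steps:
d(L) = 6
Y = 25 (Y = (-4 + (-3)²)² = (-4 + 9)² = 5² = 25)
Y*(-1*(-35) + d(-7)) = 25*(-1*(-35) + 6) = 25*(35 + 6) = 25*41 = 1025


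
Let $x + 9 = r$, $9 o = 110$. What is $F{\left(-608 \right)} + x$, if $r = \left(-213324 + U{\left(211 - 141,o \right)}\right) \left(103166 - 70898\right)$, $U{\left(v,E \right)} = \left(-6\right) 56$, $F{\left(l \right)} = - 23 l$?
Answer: $-6894366905$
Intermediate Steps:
$o = \frac{110}{9}$ ($o = \frac{1}{9} \cdot 110 = \frac{110}{9} \approx 12.222$)
$U{\left(v,E \right)} = -336$
$r = -6894380880$ ($r = \left(-213324 - 336\right) \left(103166 - 70898\right) = \left(-213660\right) 32268 = -6894380880$)
$x = -6894380889$ ($x = -9 - 6894380880 = -6894380889$)
$F{\left(-608 \right)} + x = \left(-23\right) \left(-608\right) - 6894380889 = 13984 - 6894380889 = -6894366905$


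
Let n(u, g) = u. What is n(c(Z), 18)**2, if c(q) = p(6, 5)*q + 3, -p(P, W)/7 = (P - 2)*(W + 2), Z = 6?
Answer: 1375929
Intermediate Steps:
p(P, W) = -7*(-2 + P)*(2 + W) (p(P, W) = -7*(P - 2)*(W + 2) = -7*(-2 + P)*(2 + W))
c(q) = 3 - 196*q (c(q) = (28 - 14*6 + 14*5 - 7*6*5)*q + 3 = (28 - 84 + 70 - 210)*q + 3 = -196*q + 3 = 3 - 196*q)
n(c(Z), 18)**2 = (3 - 196*6)**2 = (3 - 1176)**2 = (-1173)**2 = 1375929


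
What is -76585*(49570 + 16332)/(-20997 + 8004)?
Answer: 5047104670/12993 ≈ 3.8845e+5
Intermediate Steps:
-76585*(49570 + 16332)/(-20997 + 8004) = -76585/((-12993/65902)) = -76585/((-12993*1/65902)) = -76585/(-12993/65902) = -76585*(-65902/12993) = 5047104670/12993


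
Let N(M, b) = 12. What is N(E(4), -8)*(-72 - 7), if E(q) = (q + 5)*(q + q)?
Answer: -948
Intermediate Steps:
E(q) = 2*q*(5 + q) (E(q) = (5 + q)*(2*q) = 2*q*(5 + q))
N(E(4), -8)*(-72 - 7) = 12*(-72 - 7) = 12*(-79) = -948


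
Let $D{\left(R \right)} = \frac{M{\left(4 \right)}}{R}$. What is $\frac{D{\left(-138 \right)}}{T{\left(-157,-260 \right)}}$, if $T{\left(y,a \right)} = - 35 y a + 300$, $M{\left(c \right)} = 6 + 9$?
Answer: $\frac{1}{13141280} \approx 7.6096 \cdot 10^{-8}$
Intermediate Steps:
$M{\left(c \right)} = 15$
$T{\left(y,a \right)} = 300 - 35 a y$ ($T{\left(y,a \right)} = - 35 a y + 300 = 300 - 35 a y$)
$D{\left(R \right)} = \frac{15}{R}$
$\frac{D{\left(-138 \right)}}{T{\left(-157,-260 \right)}} = \frac{15 \frac{1}{-138}}{300 - \left(-9100\right) \left(-157\right)} = \frac{15 \left(- \frac{1}{138}\right)}{300 - 1428700} = - \frac{5}{46 \left(-1428400\right)} = \left(- \frac{5}{46}\right) \left(- \frac{1}{1428400}\right) = \frac{1}{13141280}$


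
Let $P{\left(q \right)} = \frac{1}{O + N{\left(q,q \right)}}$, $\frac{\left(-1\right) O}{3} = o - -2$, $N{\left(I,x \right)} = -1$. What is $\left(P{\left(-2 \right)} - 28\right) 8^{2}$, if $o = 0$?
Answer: $- \frac{12608}{7} \approx -1801.1$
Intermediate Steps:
$O = -6$ ($O = - 3 \left(0 - -2\right) = - 3 \left(0 + 2\right) = \left(-3\right) 2 = -6$)
$P{\left(q \right)} = - \frac{1}{7}$ ($P{\left(q \right)} = \frac{1}{-6 - 1} = \frac{1}{-7} = - \frac{1}{7}$)
$\left(P{\left(-2 \right)} - 28\right) 8^{2} = \left(- \frac{1}{7} - 28\right) 8^{2} = \left(- \frac{197}{7}\right) 64 = - \frac{12608}{7}$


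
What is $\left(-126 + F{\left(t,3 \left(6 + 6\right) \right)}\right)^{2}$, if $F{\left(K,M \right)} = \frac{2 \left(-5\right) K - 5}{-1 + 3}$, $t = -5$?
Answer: $\frac{42849}{4} \approx 10712.0$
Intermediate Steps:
$F{\left(K,M \right)} = - \frac{5}{2} - 5 K$ ($F{\left(K,M \right)} = \frac{- 10 K - 5}{2} = \left(-5 - 10 K\right) \frac{1}{2} = - \frac{5}{2} - 5 K$)
$\left(-126 + F{\left(t,3 \left(6 + 6\right) \right)}\right)^{2} = \left(-126 - - \frac{45}{2}\right)^{2} = \left(-126 + \left(- \frac{5}{2} + 25\right)\right)^{2} = \left(-126 + \frac{45}{2}\right)^{2} = \left(- \frac{207}{2}\right)^{2} = \frac{42849}{4}$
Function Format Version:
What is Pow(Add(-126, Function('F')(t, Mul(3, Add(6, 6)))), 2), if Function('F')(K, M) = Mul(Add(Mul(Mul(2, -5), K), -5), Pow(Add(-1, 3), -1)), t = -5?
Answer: Rational(42849, 4) ≈ 10712.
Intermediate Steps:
Function('F')(K, M) = Add(Rational(-5, 2), Mul(-5, K)) (Function('F')(K, M) = Mul(Add(Mul(-10, K), -5), Pow(2, -1)) = Mul(Add(-5, Mul(-10, K)), Rational(1, 2)) = Add(Rational(-5, 2), Mul(-5, K)))
Pow(Add(-126, Function('F')(t, Mul(3, Add(6, 6)))), 2) = Pow(Add(-126, Add(Rational(-5, 2), Mul(-5, -5))), 2) = Pow(Add(-126, Add(Rational(-5, 2), 25)), 2) = Pow(Add(-126, Rational(45, 2)), 2) = Pow(Rational(-207, 2), 2) = Rational(42849, 4)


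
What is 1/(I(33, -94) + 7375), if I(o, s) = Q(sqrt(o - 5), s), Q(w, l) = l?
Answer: 1/7281 ≈ 0.00013734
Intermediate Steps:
I(o, s) = s
1/(I(33, -94) + 7375) = 1/(-94 + 7375) = 1/7281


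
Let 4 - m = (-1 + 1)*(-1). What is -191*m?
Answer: -764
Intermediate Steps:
m = 4 (m = 4 - (-1 + 1)*(-1) = 4 - 0*(-1) = 4 - 1*0 = 4 + 0 = 4)
-191*m = -191*4 = -764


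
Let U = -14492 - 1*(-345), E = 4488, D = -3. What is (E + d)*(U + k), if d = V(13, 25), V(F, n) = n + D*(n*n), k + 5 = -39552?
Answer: -141671152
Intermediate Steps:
U = -14147 (U = -14492 + 345 = -14147)
k = -39557 (k = -5 - 39552 = -39557)
V(F, n) = n - 3*n² (V(F, n) = n - 3*n*n = n - 3*n²)
d = -1850 (d = 25*(1 - 3*25) = 25*(1 - 75) = 25*(-74) = -1850)
(E + d)*(U + k) = (4488 - 1850)*(-14147 - 39557) = 2638*(-53704) = -141671152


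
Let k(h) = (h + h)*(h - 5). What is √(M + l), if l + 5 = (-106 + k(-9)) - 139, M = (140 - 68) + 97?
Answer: 3*√19 ≈ 13.077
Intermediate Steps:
M = 169 (M = 72 + 97 = 169)
k(h) = 2*h*(-5 + h) (k(h) = (2*h)*(-5 + h) = 2*h*(-5 + h))
l = 2 (l = -5 + ((-106 + 2*(-9)*(-5 - 9)) - 139) = -5 + ((-106 + 2*(-9)*(-14)) - 139) = -5 + ((-106 + 252) - 139) = -5 + (146 - 139) = -5 + 7 = 2)
√(M + l) = √(169 + 2) = √171 = 3*√19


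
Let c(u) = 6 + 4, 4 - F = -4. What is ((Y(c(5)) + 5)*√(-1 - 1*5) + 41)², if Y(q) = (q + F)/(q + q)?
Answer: 73607/50 + 2419*I*√6/5 ≈ 1472.1 + 1185.1*I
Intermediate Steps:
F = 8 (F = 4 - 1*(-4) = 4 + 4 = 8)
c(u) = 10
Y(q) = (8 + q)/(2*q) (Y(q) = (q + 8)/(q + q) = (8 + q)/((2*q)) = (8 + q)*(1/(2*q)) = (8 + q)/(2*q))
((Y(c(5)) + 5)*√(-1 - 1*5) + 41)² = (((½)*(8 + 10)/10 + 5)*√(-1 - 1*5) + 41)² = (((½)*(⅒)*18 + 5)*√(-1 - 5) + 41)² = ((9/10 + 5)*√(-6) + 41)² = (59*(I*√6)/10 + 41)² = (59*I*√6/10 + 41)² = (41 + 59*I*√6/10)²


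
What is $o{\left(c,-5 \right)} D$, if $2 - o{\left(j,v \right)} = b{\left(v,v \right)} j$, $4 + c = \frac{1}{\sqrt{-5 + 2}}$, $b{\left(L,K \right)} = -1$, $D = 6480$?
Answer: $-12960 - 2160 i \sqrt{3} \approx -12960.0 - 3741.2 i$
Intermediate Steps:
$c = -4 - \frac{i \sqrt{3}}{3}$ ($c = -4 + \frac{1}{\sqrt{-5 + 2}} = -4 + \frac{1}{\sqrt{-3}} = -4 + \frac{1}{i \sqrt{3}} = -4 - \frac{i \sqrt{3}}{3} \approx -4.0 - 0.57735 i$)
$o{\left(j,v \right)} = 2 + j$ ($o{\left(j,v \right)} = 2 - - j = 2 + j$)
$o{\left(c,-5 \right)} D = \left(2 - \left(4 + \frac{i \sqrt{3}}{3}\right)\right) 6480 = \left(-2 - \frac{i \sqrt{3}}{3}\right) 6480 = -12960 - 2160 i \sqrt{3}$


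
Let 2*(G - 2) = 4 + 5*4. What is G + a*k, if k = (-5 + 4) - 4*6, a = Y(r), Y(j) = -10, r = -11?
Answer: 264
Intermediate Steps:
a = -10
G = 14 (G = 2 + (4 + 5*4)/2 = 2 + (4 + 20)/2 = 2 + (½)*24 = 2 + 12 = 14)
k = -25 (k = -1 - 24 = -25)
G + a*k = 14 - 10*(-25) = 14 + 250 = 264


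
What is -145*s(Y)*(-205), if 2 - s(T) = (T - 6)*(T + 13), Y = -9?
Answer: 1842950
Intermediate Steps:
s(T) = 2 - (-6 + T)*(13 + T) (s(T) = 2 - (T - 6)*(T + 13) = 2 - (-6 + T)*(13 + T))
-145*s(Y)*(-205) = -145*(80 - 1*(-9)**2 - 7*(-9))*(-205) = -145*(80 - 1*81 + 63)*(-205) = -145*(80 - 81 + 63)*(-205) = -145*62*(-205) = -8990*(-205) = 1842950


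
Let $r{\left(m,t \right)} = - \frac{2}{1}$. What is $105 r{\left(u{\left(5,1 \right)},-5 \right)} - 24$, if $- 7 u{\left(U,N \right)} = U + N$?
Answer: $-234$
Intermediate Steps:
$u{\left(U,N \right)} = - \frac{N}{7} - \frac{U}{7}$ ($u{\left(U,N \right)} = - \frac{U + N}{7} = - \frac{N + U}{7} = - \frac{N}{7} - \frac{U}{7}$)
$r{\left(m,t \right)} = -2$ ($r{\left(m,t \right)} = \left(-2\right) 1 = -2$)
$105 r{\left(u{\left(5,1 \right)},-5 \right)} - 24 = 105 \left(-2\right) - 24 = -210 - 24 = -234$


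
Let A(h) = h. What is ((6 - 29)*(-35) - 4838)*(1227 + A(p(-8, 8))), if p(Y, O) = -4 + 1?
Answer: -4936392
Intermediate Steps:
p(Y, O) = -3
((6 - 29)*(-35) - 4838)*(1227 + A(p(-8, 8))) = ((6 - 29)*(-35) - 4838)*(1227 - 3) = (-23*(-35) - 4838)*1224 = (805 - 4838)*1224 = -4033*1224 = -4936392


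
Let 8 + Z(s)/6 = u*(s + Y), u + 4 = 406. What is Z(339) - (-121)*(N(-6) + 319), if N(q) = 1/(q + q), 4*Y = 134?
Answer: 11244131/12 ≈ 9.3701e+5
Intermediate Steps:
u = 402 (u = -4 + 406 = 402)
Y = 67/2 (Y = (1/4)*134 = 67/2 ≈ 33.500)
N(q) = 1/(2*q)
Z(s) = 80754 + 2412*s (Z(s) = -48 + 6*(402*(s + 67/2)) = -48 + 6*(402*(67/2 + s)) = -48 + 6*(13467 + 402*s) = -48 + (80802 + 2412*s) = 80754 + 2412*s)
Z(339) - (-121)*(N(-6) + 319) = (80754 + 2412*339) - (-121)*((1/2)/(-6) + 319) = (80754 + 817668) - (-121)*((1/2)*(-1/6) + 319) = 898422 - (-121)*(-1/12 + 319) = 898422 - (-121)*3827/12 = 898422 - 1*(-463067/12) = 898422 + 463067/12 = 11244131/12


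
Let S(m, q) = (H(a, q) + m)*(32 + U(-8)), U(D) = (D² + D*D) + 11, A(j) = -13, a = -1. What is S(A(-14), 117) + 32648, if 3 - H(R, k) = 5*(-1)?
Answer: 31793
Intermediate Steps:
H(R, k) = 8 (H(R, k) = 3 - 5*(-1) = 3 - 1*(-5) = 3 + 5 = 8)
U(D) = 11 + 2*D² (U(D) = (D² + D²) + 11 = 2*D² + 11 = 11 + 2*D²)
S(m, q) = 1368 + 171*m (S(m, q) = (8 + m)*(32 + (11 + 2*(-8)²)) = (8 + m)*(32 + (11 + 2*64)) = (8 + m)*(32 + (11 + 128)) = (8 + m)*(32 + 139) = (8 + m)*171 = 1368 + 171*m)
S(A(-14), 117) + 32648 = (1368 + 171*(-13)) + 32648 = (1368 - 2223) + 32648 = -855 + 32648 = 31793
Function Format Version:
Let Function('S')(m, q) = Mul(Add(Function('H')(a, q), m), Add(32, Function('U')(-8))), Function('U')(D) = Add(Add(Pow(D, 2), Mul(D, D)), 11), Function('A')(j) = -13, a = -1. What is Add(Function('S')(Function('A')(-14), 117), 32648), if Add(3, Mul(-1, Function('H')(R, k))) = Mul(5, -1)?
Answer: 31793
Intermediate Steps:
Function('H')(R, k) = 8 (Function('H')(R, k) = Add(3, Mul(-1, Mul(5, -1))) = Add(3, Mul(-1, -5)) = Add(3, 5) = 8)
Function('U')(D) = Add(11, Mul(2, Pow(D, 2))) (Function('U')(D) = Add(Add(Pow(D, 2), Pow(D, 2)), 11) = Add(Mul(2, Pow(D, 2)), 11) = Add(11, Mul(2, Pow(D, 2))))
Function('S')(m, q) = Add(1368, Mul(171, m)) (Function('S')(m, q) = Mul(Add(8, m), Add(32, Add(11, Mul(2, Pow(-8, 2))))) = Mul(Add(8, m), Add(32, Add(11, Mul(2, 64)))) = Mul(Add(8, m), Add(32, Add(11, 128))) = Mul(Add(8, m), Add(32, 139)) = Mul(Add(8, m), 171) = Add(1368, Mul(171, m)))
Add(Function('S')(Function('A')(-14), 117), 32648) = Add(Add(1368, Mul(171, -13)), 32648) = Add(Add(1368, -2223), 32648) = Add(-855, 32648) = 31793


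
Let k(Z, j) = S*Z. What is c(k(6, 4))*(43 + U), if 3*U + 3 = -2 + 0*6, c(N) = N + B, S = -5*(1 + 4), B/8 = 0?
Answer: -6200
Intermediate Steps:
B = 0 (B = 8*0 = 0)
S = -25 (S = -5*5 = -25)
k(Z, j) = -25*Z
c(N) = N (c(N) = N + 0 = N)
U = -5/3 (U = -1 + (-2 + 0*6)/3 = -1 + (-2 + 0)/3 = -1 + (⅓)*(-2) = -1 - ⅔ = -5/3 ≈ -1.6667)
c(k(6, 4))*(43 + U) = (-25*6)*(43 - 5/3) = -150*124/3 = -6200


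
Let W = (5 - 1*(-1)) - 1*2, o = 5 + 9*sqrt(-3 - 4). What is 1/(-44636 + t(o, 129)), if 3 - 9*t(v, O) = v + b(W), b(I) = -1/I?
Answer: -57848508/2582137260481 + 1296*I*sqrt(7)/2582137260481 ≈ -2.2403e-5 + 1.3279e-9*I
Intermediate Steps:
o = 5 + 9*I*sqrt(7) (o = 5 + 9*sqrt(-7) = 5 + 9*(I*sqrt(7)) = 5 + 9*I*sqrt(7) ≈ 5.0 + 23.812*I)
W = 4 (W = (5 + 1) - 2 = 6 - 2 = 4)
t(v, O) = 13/36 - v/9 (t(v, O) = 1/3 - (v - 1/4)/9 = 1/3 - (-1/4 + v)/9 = 1/3 + (1/36 - v/9) = 13/36 - v/9)
1/(-44636 + t(o, 129)) = 1/(-44636 + (13/36 - (5 + 9*I*sqrt(7))/9)) = 1/(-44636 + (13/36 + (-5/9 - I*sqrt(7)))) = 1/(-44636 + (-7/36 - I*sqrt(7))) = 1/(-1606903/36 - I*sqrt(7))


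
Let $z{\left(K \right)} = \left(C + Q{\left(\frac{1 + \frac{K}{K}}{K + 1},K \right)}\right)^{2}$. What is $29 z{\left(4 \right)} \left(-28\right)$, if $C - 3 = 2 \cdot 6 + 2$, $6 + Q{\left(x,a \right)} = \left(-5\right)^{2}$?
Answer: $-1052352$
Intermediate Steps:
$Q{\left(x,a \right)} = 19$ ($Q{\left(x,a \right)} = -6 + \left(-5\right)^{2} = -6 + 25 = 19$)
$C = 17$ ($C = 3 + \left(2 \cdot 6 + 2\right) = 3 + \left(12 + 2\right) = 3 + 14 = 17$)
$z{\left(K \right)} = 1296$ ($z{\left(K \right)} = \left(17 + 19\right)^{2} = 36^{2} = 1296$)
$29 z{\left(4 \right)} \left(-28\right) = 29 \cdot 1296 \left(-28\right) = 37584 \left(-28\right) = -1052352$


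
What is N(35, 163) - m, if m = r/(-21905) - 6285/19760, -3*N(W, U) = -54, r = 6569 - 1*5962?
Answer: 9397441/512240 ≈ 18.346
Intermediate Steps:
r = 607 (r = 6569 - 5962 = 607)
N(W, U) = 18 (N(W, U) = -⅓*(-54) = 18)
m = -177121/512240 (m = 607/(-21905) - 6285/19760 = 607*(-1/21905) - 6285*1/19760 = -607/21905 - 1257/3952 = -177121/512240 ≈ -0.34578)
N(35, 163) - m = 18 - 1*(-177121/512240) = 18 + 177121/512240 = 9397441/512240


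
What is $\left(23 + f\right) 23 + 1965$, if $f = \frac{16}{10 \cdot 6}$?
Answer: $\frac{37502}{15} \approx 2500.1$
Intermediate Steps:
$f = \frac{4}{15}$ ($f = \frac{16}{60} = 16 \cdot \frac{1}{60} = \frac{4}{15} \approx 0.26667$)
$\left(23 + f\right) 23 + 1965 = \left(23 + \frac{4}{15}\right) 23 + 1965 = \frac{349}{15} \cdot 23 + 1965 = \frac{8027}{15} + 1965 = \frac{37502}{15}$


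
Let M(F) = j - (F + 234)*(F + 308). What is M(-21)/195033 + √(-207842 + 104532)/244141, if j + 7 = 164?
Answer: -60974/195033 + I*√103310/244141 ≈ -0.31263 + 0.0013165*I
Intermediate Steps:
j = 157 (j = -7 + 164 = 157)
M(F) = 157 - (234 + F)*(308 + F) (M(F) = 157 - (F + 234)*(F + 308) = 157 - (234 + F)*(308 + F))
M(-21)/195033 + √(-207842 + 104532)/244141 = (-71915 - 1*(-21)² - 542*(-21))/195033 + √(-207842 + 104532)/244141 = (-71915 - 1*441 + 11382)*(1/195033) + √(-103310)*(1/244141) = (-71915 - 441 + 11382)*(1/195033) + (I*√103310)*(1/244141) = -60974*1/195033 + I*√103310/244141 = -60974/195033 + I*√103310/244141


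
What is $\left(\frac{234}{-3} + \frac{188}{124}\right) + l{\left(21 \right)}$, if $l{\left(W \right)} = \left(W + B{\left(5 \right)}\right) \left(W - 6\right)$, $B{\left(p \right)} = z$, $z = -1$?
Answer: $\frac{6929}{31} \approx 223.52$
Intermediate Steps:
$B{\left(p \right)} = -1$
$l{\left(W \right)} = \left(-1 + W\right) \left(-6 + W\right)$ ($l{\left(W \right)} = \left(W - 1\right) \left(W - 6\right) = \left(-1 + W\right) \left(-6 + W\right)$)
$\left(\frac{234}{-3} + \frac{188}{124}\right) + l{\left(21 \right)} = \left(\frac{234}{-3} + \frac{188}{124}\right) + \left(6 + 21^{2} - 147\right) = \left(234 \left(- \frac{1}{3}\right) + 188 \cdot \frac{1}{124}\right) + \left(6 + 441 - 147\right) = \left(-78 + \frac{47}{31}\right) + 300 = - \frac{2371}{31} + 300 = \frac{6929}{31}$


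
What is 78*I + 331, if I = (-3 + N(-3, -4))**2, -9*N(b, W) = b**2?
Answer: 1579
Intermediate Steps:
N(b, W) = -b**2/9
I = 16 (I = (-3 - 1/9*(-3)**2)**2 = (-3 - 1/9*9)**2 = (-3 - 1)**2 = (-4)**2 = 16)
78*I + 331 = 78*16 + 331 = 1248 + 331 = 1579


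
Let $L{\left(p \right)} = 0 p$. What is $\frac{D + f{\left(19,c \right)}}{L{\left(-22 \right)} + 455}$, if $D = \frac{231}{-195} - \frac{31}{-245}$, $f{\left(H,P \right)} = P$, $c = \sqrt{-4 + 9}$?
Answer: $- \frac{674}{289835} + \frac{\sqrt{5}}{455} \approx 0.002589$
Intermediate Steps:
$c = \sqrt{5} \approx 2.2361$
$D = - \frac{674}{637}$ ($D = 231 \left(- \frac{1}{195}\right) - - \frac{31}{245} = - \frac{77}{65} + \frac{31}{245} = - \frac{674}{637} \approx -1.0581$)
$L{\left(p \right)} = 0$
$\frac{D + f{\left(19,c \right)}}{L{\left(-22 \right)} + 455} = \frac{- \frac{674}{637} + \sqrt{5}}{0 + 455} = \frac{- \frac{674}{637} + \sqrt{5}}{455} = \left(- \frac{674}{637} + \sqrt{5}\right) \frac{1}{455} = - \frac{674}{289835} + \frac{\sqrt{5}}{455}$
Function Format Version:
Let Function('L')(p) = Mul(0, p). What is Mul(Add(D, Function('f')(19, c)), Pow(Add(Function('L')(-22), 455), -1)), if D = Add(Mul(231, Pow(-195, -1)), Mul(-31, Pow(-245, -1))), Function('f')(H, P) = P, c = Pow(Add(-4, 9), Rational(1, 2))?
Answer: Add(Rational(-674, 289835), Mul(Rational(1, 455), Pow(5, Rational(1, 2)))) ≈ 0.0025890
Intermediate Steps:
c = Pow(5, Rational(1, 2)) ≈ 2.2361
D = Rational(-674, 637) (D = Add(Mul(231, Rational(-1, 195)), Mul(-31, Rational(-1, 245))) = Add(Rational(-77, 65), Rational(31, 245)) = Rational(-674, 637) ≈ -1.0581)
Function('L')(p) = 0
Mul(Add(D, Function('f')(19, c)), Pow(Add(Function('L')(-22), 455), -1)) = Mul(Add(Rational(-674, 637), Pow(5, Rational(1, 2))), Pow(Add(0, 455), -1)) = Mul(Add(Rational(-674, 637), Pow(5, Rational(1, 2))), Pow(455, -1)) = Mul(Add(Rational(-674, 637), Pow(5, Rational(1, 2))), Rational(1, 455)) = Add(Rational(-674, 289835), Mul(Rational(1, 455), Pow(5, Rational(1, 2))))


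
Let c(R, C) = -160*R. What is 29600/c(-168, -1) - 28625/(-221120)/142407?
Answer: 48545636995/44084650176 ≈ 1.1012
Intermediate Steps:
29600/c(-168, -1) - 28625/(-221120)/142407 = 29600/((-160*(-168))) - 28625/(-221120)/142407 = 29600/26880 - 28625*(-1/221120)*(1/142407) = 29600*(1/26880) + (5725/44224)*(1/142407) = 185/168 + 5725/6297807168 = 48545636995/44084650176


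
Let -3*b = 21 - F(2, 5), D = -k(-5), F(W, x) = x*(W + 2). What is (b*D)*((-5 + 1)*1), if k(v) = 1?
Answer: -4/3 ≈ -1.3333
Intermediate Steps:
F(W, x) = x*(2 + W)
D = -1 (D = -1*1 = -1)
b = -1/3 (b = -(21 - 5*(2 + 2))/3 = -(21 - 5*4)/3 = -(21 - 1*20)/3 = -(21 - 20)/3 = -1/3*1 = -1/3 ≈ -0.33333)
(b*D)*((-5 + 1)*1) = (-1/3*(-1))*((-5 + 1)*1) = (-4*1)/3 = (1/3)*(-4) = -4/3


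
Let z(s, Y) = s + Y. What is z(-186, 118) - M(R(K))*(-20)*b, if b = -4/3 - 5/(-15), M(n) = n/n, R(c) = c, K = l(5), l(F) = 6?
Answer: -88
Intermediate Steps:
z(s, Y) = Y + s
K = 6
M(n) = 1
b = -1 (b = -4*⅓ - 5*(-1/15) = -4/3 + ⅓ = -1)
z(-186, 118) - M(R(K))*(-20)*b = (118 - 186) - 1*(-20)*(-1) = -68 - (-20)*(-1) = -68 - 1*20 = -68 - 20 = -88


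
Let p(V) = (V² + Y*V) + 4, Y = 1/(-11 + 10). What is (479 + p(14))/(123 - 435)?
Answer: -665/312 ≈ -2.1314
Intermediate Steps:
Y = -1 (Y = 1/(-1) = -1)
p(V) = 4 + V² - V (p(V) = (V² - V) + 4 = 4 + V² - V)
(479 + p(14))/(123 - 435) = (479 + (4 + 14² - 1*14))/(123 - 435) = (479 + (4 + 196 - 14))/(-312) = (479 + 186)*(-1/312) = 665*(-1/312) = -665/312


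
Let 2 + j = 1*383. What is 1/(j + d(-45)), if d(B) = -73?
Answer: 1/308 ≈ 0.0032468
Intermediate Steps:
j = 381 (j = -2 + 1*383 = -2 + 383 = 381)
1/(j + d(-45)) = 1/(381 - 73) = 1/308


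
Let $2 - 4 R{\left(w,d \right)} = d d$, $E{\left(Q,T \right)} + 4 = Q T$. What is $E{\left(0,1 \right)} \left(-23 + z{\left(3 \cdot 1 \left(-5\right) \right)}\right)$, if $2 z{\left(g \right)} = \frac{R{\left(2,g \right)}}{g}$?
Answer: $\frac{2537}{30} \approx 84.567$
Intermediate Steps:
$E{\left(Q,T \right)} = -4 + Q T$
$R{\left(w,d \right)} = \frac{1}{2} - \frac{d^{2}}{4}$ ($R{\left(w,d \right)} = \frac{1}{2} - \frac{d d}{4} = \frac{1}{2} - \frac{d^{2}}{4}$)
$z{\left(g \right)} = \frac{\frac{1}{2} - \frac{g^{2}}{4}}{2 g}$ ($z{\left(g \right)} = \frac{\left(\frac{1}{2} - \frac{g^{2}}{4}\right) \frac{1}{g}}{2} = \frac{\frac{1}{g} \left(\frac{1}{2} - \frac{g^{2}}{4}\right)}{2} = \frac{\frac{1}{2} - \frac{g^{2}}{4}}{2 g}$)
$E{\left(0,1 \right)} \left(-23 + z{\left(3 \cdot 1 \left(-5\right) \right)}\right) = \left(-4 + 0 \cdot 1\right) \left(-23 + \frac{2 - \left(3 \cdot 1 \left(-5\right)\right)^{2}}{8 \cdot 3 \cdot 1 \left(-5\right)}\right) = \left(-4 + 0\right) \left(-23 + \frac{2 - \left(3 \left(-5\right)\right)^{2}}{8 \cdot 3 \left(-5\right)}\right) = - 4 \left(-23 + \frac{2 - \left(-15\right)^{2}}{8 \left(-15\right)}\right) = - 4 \left(-23 + \frac{1}{8} \left(- \frac{1}{15}\right) \left(2 - 225\right)\right) = - 4 \left(-23 + \frac{1}{8} \left(- \frac{1}{15}\right) \left(-223\right)\right) = - 4 \left(-23 + \frac{223}{120}\right) = \left(-4\right) \left(- \frac{2537}{120}\right) = \frac{2537}{30}$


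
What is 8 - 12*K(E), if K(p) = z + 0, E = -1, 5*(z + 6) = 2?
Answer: 376/5 ≈ 75.200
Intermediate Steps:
z = -28/5 (z = -6 + (1/5)*2 = -6 + 2/5 = -28/5 ≈ -5.6000)
K(p) = -28/5 (K(p) = -28/5 + 0 = -28/5)
8 - 12*K(E) = 8 - 12*(-28/5) = 8 + 336/5 = 376/5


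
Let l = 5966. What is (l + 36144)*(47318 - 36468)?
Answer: 456893500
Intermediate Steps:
(l + 36144)*(47318 - 36468) = (5966 + 36144)*(47318 - 36468) = 42110*10850 = 456893500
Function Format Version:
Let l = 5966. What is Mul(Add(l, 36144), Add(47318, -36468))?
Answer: 456893500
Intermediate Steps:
Mul(Add(l, 36144), Add(47318, -36468)) = Mul(Add(5966, 36144), Add(47318, -36468)) = Mul(42110, 10850) = 456893500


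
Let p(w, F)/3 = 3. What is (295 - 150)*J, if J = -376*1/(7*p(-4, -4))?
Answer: -54520/63 ≈ -865.40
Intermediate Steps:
p(w, F) = 9 (p(w, F) = 3*3 = 9)
J = -376/63 (J = -376/(7*9) = -376/63 ≈ -5.9683)
(295 - 150)*J = (295 - 150)*(-376/63) = 145*(-376/63) = -54520/63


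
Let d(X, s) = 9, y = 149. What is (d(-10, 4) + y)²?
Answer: 24964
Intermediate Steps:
(d(-10, 4) + y)² = (9 + 149)² = 158² = 24964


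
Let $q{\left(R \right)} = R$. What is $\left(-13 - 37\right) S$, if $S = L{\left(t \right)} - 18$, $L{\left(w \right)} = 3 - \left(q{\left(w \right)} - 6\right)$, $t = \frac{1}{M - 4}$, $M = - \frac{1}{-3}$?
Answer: $\frac{4800}{11} \approx 436.36$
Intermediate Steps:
$M = \frac{1}{3}$ ($M = \left(-1\right) \left(- \frac{1}{3}\right) = \frac{1}{3} \approx 0.33333$)
$t = - \frac{3}{11}$ ($t = \frac{1}{\frac{1}{3} - 4} = \frac{1}{- \frac{11}{3}} = - \frac{3}{11} \approx -0.27273$)
$L{\left(w \right)} = 9 - w$ ($L{\left(w \right)} = 3 - \left(w - 6\right) = 3 - \left(-6 + w\right) = 9 - w$)
$S = - \frac{96}{11}$ ($S = \left(9 - - \frac{3}{11}\right) - 18 = \left(9 + \frac{3}{11}\right) - 18 = \frac{102}{11} - 18 = - \frac{96}{11} \approx -8.7273$)
$\left(-13 - 37\right) S = \left(-13 - 37\right) \left(- \frac{96}{11}\right) = \left(-50\right) \left(- \frac{96}{11}\right) = \frac{4800}{11}$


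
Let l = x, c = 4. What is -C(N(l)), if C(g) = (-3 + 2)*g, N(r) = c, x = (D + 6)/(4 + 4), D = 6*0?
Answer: 4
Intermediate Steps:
D = 0
x = ¾ (x = (0 + 6)/(4 + 4) = 6/8 = 6*(⅛) = ¾ ≈ 0.75000)
l = ¾ ≈ 0.75000
N(r) = 4
C(g) = -g
-C(N(l)) = -(-1)*4 = -1*(-4) = 4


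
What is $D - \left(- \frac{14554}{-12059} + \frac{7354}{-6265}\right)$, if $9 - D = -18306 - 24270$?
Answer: $\frac{3217278707551}{75549635} \approx 42585.0$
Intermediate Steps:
$D = 42585$ ($D = 9 - \left(-18306 - 24270\right) = 9 - -42576 = 9 + 42576 = 42585$)
$D - \left(- \frac{14554}{-12059} + \frac{7354}{-6265}\right) = 42585 - \left(- \frac{14554}{-12059} + \frac{7354}{-6265}\right) = 42585 - \left(\left(-14554\right) \left(- \frac{1}{12059}\right) + 7354 \left(- \frac{1}{6265}\right)\right) = 42585 - \left(\frac{14554}{12059} - \frac{7354}{6265}\right) = 42585 - \frac{2498924}{75549635} = \frac{3217278707551}{75549635}$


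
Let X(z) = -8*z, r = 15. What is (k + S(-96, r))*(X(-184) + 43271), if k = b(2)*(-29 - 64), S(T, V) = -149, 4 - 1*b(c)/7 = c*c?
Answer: -6666707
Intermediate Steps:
b(c) = 28 - 7*c**2 (b(c) = 28 - 7*c*c = 28 - 7*c**2)
k = 0 (k = (28 - 7*2**2)*(-29 - 64) = (28 - 7*4)*(-93) = (28 - 28)*(-93) = 0*(-93) = 0)
(k + S(-96, r))*(X(-184) + 43271) = (0 - 149)*(-8*(-184) + 43271) = -149*(1472 + 43271) = -149*44743 = -6666707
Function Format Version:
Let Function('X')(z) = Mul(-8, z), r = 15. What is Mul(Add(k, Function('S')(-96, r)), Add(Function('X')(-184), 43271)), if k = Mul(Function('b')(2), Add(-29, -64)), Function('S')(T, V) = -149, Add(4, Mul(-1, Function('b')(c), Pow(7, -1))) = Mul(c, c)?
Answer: -6666707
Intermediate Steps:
Function('b')(c) = Add(28, Mul(-7, Pow(c, 2))) (Function('b')(c) = Add(28, Mul(-7, Mul(c, c))) = Add(28, Mul(-7, Pow(c, 2))))
k = 0 (k = Mul(Add(28, Mul(-7, Pow(2, 2))), Add(-29, -64)) = Mul(Add(28, Mul(-7, 4)), -93) = Mul(Add(28, -28), -93) = Mul(0, -93) = 0)
Mul(Add(k, Function('S')(-96, r)), Add(Function('X')(-184), 43271)) = Mul(Add(0, -149), Add(Mul(-8, -184), 43271)) = Mul(-149, Add(1472, 43271)) = Mul(-149, 44743) = -6666707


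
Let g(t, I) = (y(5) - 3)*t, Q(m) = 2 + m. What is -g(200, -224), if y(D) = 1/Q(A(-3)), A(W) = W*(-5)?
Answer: 10000/17 ≈ 588.24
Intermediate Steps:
A(W) = -5*W
y(D) = 1/17 (y(D) = 1/(2 - 5*(-3)) = 1/(2 + 15) = 1/17)
g(t, I) = -50*t/17 (g(t, I) = (1/17 - 3)*t = -50*t/17)
-g(200, -224) = -(-50)*200/17 = -1*(-10000/17) = 10000/17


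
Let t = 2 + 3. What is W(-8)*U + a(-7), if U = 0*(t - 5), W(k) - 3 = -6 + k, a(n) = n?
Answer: -7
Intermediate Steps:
t = 5
W(k) = -3 + k (W(k) = 3 + (-6 + k) = -3 + k)
U = 0 (U = 0*(5 - 5) = 0*0 = 0)
W(-8)*U + a(-7) = (-3 - 8)*0 - 7 = -11*0 - 7 = 0 - 7 = -7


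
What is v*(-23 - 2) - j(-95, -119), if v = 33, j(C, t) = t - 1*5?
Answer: -701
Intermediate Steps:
j(C, t) = -5 + t (j(C, t) = t - 5 = -5 + t)
v*(-23 - 2) - j(-95, -119) = 33*(-23 - 2) - (-5 - 119) = 33*(-25) - 1*(-124) = -825 + 124 = -701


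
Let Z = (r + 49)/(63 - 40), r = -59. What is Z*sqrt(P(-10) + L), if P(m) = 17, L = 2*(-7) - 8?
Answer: -10*I*sqrt(5)/23 ≈ -0.9722*I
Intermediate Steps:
L = -22 (L = -14 - 8 = -22)
Z = -10/23 (Z = (-59 + 49)/(63 - 40) = -10/23 ≈ -0.43478)
Z*sqrt(P(-10) + L) = -10*sqrt(17 - 22)/23 = -10*I*sqrt(5)/23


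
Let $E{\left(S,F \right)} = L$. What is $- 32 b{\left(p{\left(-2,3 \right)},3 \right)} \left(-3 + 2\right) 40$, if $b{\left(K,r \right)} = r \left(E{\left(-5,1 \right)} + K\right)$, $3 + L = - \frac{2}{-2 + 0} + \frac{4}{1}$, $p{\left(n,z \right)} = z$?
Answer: $19200$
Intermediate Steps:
$L = 2$ ($L = -3 + \left(- \frac{2}{-2 + 0} + \frac{4}{1}\right) = -3 + \left(- \frac{2}{-2} + 4 \cdot 1\right) = -3 + \left(\left(-2\right) \left(- \frac{1}{2}\right) + 4\right) = -3 + \left(1 + 4\right) = -3 + 5 = 2$)
$E{\left(S,F \right)} = 2$
$b{\left(K,r \right)} = r \left(2 + K\right)$
$- 32 b{\left(p{\left(-2,3 \right)},3 \right)} \left(-3 + 2\right) 40 = - 32 \cdot 3 \left(2 + 3\right) \left(-3 + 2\right) 40 = - 32 \cdot 3 \cdot 5 \left(-1\right) 40 = - 32 \cdot 15 \left(-1\right) 40 = \left(-32\right) \left(-15\right) 40 = 480 \cdot 40 = 19200$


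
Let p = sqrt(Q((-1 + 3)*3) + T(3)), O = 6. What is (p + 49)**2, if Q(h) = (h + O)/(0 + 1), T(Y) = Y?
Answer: (49 + sqrt(15))**2 ≈ 2795.6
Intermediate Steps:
Q(h) = 6 + h (Q(h) = (h + 6)/(0 + 1) = (6 + h)/1 = (6 + h)*1 = 6 + h)
p = sqrt(15) (p = sqrt((6 + (-1 + 3)*3) + 3) = sqrt((6 + 2*3) + 3) = sqrt((6 + 6) + 3) = sqrt(12 + 3) = sqrt(15) ≈ 3.8730)
(p + 49)**2 = (sqrt(15) + 49)**2 = (49 + sqrt(15))**2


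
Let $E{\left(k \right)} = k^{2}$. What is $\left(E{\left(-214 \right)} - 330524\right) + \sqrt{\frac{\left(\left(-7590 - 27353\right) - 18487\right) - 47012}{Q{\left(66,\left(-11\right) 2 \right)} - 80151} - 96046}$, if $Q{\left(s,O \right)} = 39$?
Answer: $-284728 + \frac{i \sqrt{38525543906970}}{20028} \approx -2.8473 \cdot 10^{5} + 309.91 i$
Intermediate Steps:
$\left(E{\left(-214 \right)} - 330524\right) + \sqrt{\frac{\left(\left(-7590 - 27353\right) - 18487\right) - 47012}{Q{\left(66,\left(-11\right) 2 \right)} - 80151} - 96046} = \left(\left(-214\right)^{2} - 330524\right) + \sqrt{\frac{\left(\left(-7590 - 27353\right) - 18487\right) - 47012}{39 - 80151} - 96046} = \left(45796 - 330524\right) + \sqrt{\frac{\left(-34943 - 18487\right) - 47012}{-80112} - 96046} = -284728 + \sqrt{\left(-53430 - 47012\right) \left(- \frac{1}{80112}\right) - 96046} = -284728 + \sqrt{\left(-100442\right) \left(- \frac{1}{80112}\right) - 96046} = -284728 + \sqrt{\frac{50221}{40056} - 96046} = -284728 + \sqrt{- \frac{3847168355}{40056}} = -284728 + \frac{i \sqrt{38525543906970}}{20028}$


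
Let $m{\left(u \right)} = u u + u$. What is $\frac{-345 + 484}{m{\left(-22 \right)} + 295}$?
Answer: $\frac{139}{757} \approx 0.18362$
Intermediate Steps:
$m{\left(u \right)} = u + u^{2}$ ($m{\left(u \right)} = u^{2} + u = u + u^{2}$)
$\frac{-345 + 484}{m{\left(-22 \right)} + 295} = \frac{-345 + 484}{- 22 \left(1 - 22\right) + 295} = \frac{139}{\left(-22\right) \left(-21\right) + 295} = \frac{139}{462 + 295} = \frac{139}{757}$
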